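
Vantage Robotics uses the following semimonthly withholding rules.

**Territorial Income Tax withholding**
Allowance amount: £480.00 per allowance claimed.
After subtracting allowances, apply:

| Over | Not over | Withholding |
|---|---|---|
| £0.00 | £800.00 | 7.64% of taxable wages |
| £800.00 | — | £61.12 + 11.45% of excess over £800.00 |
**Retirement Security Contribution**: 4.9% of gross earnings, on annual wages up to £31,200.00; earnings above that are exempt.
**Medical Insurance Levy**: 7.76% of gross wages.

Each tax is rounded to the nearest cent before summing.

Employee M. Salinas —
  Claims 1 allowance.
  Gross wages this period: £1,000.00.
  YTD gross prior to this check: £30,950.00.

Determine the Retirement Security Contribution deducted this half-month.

£12.25

Retirement Security Contribution: cap £31,200.00 − YTD £30,950.00 = £250.00 subject; 4.9% × £250.00 = £12.25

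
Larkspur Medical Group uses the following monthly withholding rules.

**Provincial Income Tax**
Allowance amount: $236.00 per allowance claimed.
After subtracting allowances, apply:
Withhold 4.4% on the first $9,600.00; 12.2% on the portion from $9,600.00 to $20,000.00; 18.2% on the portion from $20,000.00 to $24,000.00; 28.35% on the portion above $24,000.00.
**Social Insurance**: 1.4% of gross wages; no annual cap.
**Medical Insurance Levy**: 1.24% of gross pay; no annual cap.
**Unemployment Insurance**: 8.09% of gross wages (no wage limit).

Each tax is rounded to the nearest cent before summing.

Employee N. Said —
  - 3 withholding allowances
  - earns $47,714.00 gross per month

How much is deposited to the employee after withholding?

$33,652.89

Provincial Income Tax: taxable = $47,714.00 − 3×$236.00 = $47,006.00
  $2,419.20 + 28.35% × ($47,006.00 − $24,000.00) = $2,419.20 + 28.35% × $23,006.00 = $8,941.40
Social Insurance: 1.4% × $47,714.00 = $668.00
Medical Insurance Levy: 1.24% × $47,714.00 = $591.65
Unemployment Insurance: 8.09% × $47,714.00 = $3,860.06
Total withheld: $8,941.40 + $668.00 + $591.65 + $3,860.06 = $14,061.11
Net pay: $47,714.00 − $14,061.11 = $33,652.89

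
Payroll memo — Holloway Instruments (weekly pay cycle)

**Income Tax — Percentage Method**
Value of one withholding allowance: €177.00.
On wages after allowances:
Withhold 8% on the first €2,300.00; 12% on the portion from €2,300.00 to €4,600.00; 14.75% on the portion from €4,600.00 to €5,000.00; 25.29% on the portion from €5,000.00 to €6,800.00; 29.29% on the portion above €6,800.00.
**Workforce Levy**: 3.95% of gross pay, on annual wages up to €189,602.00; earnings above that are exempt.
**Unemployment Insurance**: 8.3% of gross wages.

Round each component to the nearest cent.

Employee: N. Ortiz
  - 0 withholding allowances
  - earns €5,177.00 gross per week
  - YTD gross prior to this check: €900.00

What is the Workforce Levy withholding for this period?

€204.49

Workforce Levy: 3.95% × €5,177.00 = €204.49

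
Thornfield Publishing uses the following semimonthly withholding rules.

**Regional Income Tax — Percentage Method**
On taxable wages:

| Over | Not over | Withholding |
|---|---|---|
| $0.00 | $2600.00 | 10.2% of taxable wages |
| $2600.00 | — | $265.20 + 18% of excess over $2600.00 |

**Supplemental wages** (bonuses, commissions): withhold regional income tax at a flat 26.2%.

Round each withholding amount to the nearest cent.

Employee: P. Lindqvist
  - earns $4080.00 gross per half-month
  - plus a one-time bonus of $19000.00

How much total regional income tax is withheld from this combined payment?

Regional Income Tax: taxable = $4080.00
  $265.20 + 18% × ($4080.00 − $2600.00) = $265.20 + 18% × $1480.00 = $531.60
Supplemental (26.2% flat on bonus): 26.2% × $19000.00 = $4978.00
Total regional income tax: $531.60 + $4978.00 = $5509.60

$5509.60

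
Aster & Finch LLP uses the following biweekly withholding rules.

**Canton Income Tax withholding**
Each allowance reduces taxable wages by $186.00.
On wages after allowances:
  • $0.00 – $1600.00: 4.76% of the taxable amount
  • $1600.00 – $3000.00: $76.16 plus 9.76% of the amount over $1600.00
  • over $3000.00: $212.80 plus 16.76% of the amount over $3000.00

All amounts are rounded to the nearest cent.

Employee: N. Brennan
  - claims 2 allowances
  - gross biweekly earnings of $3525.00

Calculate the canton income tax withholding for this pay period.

Canton Income Tax: taxable = $3525.00 − 2×$186.00 = $3153.00
  $212.80 + 16.76% × ($3153.00 − $3000.00) = $212.80 + 16.76% × $153.00 = $238.44

$238.44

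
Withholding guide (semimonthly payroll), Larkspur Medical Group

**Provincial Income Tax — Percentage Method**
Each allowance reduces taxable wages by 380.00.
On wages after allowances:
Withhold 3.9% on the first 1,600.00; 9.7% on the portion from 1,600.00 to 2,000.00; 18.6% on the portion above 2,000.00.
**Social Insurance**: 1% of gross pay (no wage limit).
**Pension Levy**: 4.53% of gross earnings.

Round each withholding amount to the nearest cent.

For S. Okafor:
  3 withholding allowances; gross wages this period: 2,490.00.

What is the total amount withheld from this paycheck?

Provincial Income Tax: taxable = 2,490.00 − 3×380.00 = 1,350.00
  3.9% × 1,350.00 = 52.65
Social Insurance: 1% × 2,490.00 = 24.90
Pension Levy: 4.53% × 2,490.00 = 112.80
Total: 52.65 + 24.90 + 112.80 = 190.35

190.35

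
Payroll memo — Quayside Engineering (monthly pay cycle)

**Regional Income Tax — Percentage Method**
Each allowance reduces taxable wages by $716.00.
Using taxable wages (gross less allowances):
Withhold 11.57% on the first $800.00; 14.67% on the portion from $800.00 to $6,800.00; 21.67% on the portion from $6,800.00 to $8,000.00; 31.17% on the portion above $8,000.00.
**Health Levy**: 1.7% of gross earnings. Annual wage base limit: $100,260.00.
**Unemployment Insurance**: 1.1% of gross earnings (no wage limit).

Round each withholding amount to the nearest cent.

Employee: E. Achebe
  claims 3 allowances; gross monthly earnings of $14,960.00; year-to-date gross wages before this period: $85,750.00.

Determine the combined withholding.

Regional Income Tax: taxable = $14,960.00 − 3×$716.00 = $12,812.00
  $1,232.80 + 31.17% × ($12,812.00 − $8,000.00) = $1,232.80 + 31.17% × $4,812.00 = $2,732.70
Health Levy: cap $100,260.00 − YTD $85,750.00 = $14,510.00 subject; 1.7% × $14,510.00 = $246.67
Unemployment Insurance: 1.1% × $14,960.00 = $164.56
Total: $2,732.70 + $246.67 + $164.56 = $3,143.93

$3,143.93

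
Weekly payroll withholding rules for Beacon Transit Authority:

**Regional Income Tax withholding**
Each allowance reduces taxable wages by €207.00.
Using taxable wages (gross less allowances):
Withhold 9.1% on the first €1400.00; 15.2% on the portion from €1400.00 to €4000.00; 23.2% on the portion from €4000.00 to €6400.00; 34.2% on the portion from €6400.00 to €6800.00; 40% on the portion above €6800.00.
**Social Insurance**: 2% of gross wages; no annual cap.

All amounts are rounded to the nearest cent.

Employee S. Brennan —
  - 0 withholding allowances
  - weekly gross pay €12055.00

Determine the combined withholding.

€3559.30

Regional Income Tax: taxable = €12055.00
  €1216.20 + 40% × (€12055.00 − €6800.00) = €1216.20 + 40% × €5255.00 = €3318.20
Social Insurance: 2% × €12055.00 = €241.10
Total: €3318.20 + €241.10 = €3559.30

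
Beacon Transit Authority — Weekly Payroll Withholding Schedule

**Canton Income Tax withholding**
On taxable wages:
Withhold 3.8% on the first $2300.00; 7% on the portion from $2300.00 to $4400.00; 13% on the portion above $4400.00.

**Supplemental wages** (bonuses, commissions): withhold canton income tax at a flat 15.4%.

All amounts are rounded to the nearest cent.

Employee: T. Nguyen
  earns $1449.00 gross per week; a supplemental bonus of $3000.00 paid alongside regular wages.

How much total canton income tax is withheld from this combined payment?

$517.06

Canton Income Tax: taxable = $1449.00
  3.8% × $1449.00 = $55.06
Supplemental (15.4% flat on bonus): 15.4% × $3000.00 = $462.00
Total canton income tax: $55.06 + $462.00 = $517.06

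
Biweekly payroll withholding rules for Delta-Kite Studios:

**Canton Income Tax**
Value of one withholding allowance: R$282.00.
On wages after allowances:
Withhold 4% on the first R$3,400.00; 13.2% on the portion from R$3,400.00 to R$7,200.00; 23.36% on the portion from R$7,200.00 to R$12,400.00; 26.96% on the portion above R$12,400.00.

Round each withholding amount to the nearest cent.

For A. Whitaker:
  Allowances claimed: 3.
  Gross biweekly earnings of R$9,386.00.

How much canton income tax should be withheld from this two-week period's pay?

R$950.62

Canton Income Tax: taxable = R$9,386.00 − 3×R$282.00 = R$8,540.00
  R$637.60 + 23.36% × (R$8,540.00 − R$7,200.00) = R$637.60 + 23.36% × R$1,340.00 = R$950.62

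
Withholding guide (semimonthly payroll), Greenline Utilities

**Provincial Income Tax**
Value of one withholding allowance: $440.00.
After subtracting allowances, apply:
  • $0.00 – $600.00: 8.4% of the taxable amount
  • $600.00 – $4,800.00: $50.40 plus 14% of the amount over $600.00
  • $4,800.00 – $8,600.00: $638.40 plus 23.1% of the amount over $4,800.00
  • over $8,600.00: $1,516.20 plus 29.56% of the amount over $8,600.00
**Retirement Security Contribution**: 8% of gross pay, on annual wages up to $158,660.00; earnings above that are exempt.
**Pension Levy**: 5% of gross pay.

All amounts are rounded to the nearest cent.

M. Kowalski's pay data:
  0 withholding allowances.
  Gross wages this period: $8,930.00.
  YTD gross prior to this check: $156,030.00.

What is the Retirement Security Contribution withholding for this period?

$210.40

Retirement Security Contribution: cap $158,660.00 − YTD $156,030.00 = $2,630.00 subject; 8% × $2,630.00 = $210.40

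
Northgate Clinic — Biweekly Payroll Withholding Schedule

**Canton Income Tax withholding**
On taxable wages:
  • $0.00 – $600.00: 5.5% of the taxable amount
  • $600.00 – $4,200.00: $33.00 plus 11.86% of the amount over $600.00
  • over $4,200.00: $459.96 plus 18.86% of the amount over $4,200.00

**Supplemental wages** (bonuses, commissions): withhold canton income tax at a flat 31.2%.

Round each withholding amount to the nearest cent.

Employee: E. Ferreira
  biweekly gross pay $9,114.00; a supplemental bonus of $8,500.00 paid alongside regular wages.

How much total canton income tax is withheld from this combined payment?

$4,038.74

Canton Income Tax: taxable = $9,114.00
  $459.96 + 18.86% × ($9,114.00 − $4,200.00) = $459.96 + 18.86% × $4,914.00 = $1,386.74
Supplemental (31.2% flat on bonus): 31.2% × $8,500.00 = $2,652.00
Total canton income tax: $1,386.74 + $2,652.00 = $4,038.74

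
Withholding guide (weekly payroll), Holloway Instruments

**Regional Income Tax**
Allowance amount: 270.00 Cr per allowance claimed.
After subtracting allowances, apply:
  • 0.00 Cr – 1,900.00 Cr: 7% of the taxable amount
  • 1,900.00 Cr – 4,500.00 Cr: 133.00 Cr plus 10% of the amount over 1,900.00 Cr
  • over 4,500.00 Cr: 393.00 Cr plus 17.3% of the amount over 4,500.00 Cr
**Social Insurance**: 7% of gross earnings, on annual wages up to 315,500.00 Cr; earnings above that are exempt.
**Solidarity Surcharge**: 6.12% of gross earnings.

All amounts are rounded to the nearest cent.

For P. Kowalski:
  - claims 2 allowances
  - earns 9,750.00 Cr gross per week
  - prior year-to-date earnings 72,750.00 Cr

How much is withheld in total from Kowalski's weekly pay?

Regional Income Tax: taxable = 9,750.00 Cr − 2×270.00 Cr = 9,210.00 Cr
  393.00 Cr + 17.3% × (9,210.00 Cr − 4,500.00 Cr) = 393.00 Cr + 17.3% × 4,710.00 Cr = 1,207.83 Cr
Social Insurance: 7% × 9,750.00 Cr = 682.50 Cr
Solidarity Surcharge: 6.12% × 9,750.00 Cr = 596.70 Cr
Total: 1,207.83 Cr + 682.50 Cr + 596.70 Cr = 2,487.03 Cr

2,487.03 Cr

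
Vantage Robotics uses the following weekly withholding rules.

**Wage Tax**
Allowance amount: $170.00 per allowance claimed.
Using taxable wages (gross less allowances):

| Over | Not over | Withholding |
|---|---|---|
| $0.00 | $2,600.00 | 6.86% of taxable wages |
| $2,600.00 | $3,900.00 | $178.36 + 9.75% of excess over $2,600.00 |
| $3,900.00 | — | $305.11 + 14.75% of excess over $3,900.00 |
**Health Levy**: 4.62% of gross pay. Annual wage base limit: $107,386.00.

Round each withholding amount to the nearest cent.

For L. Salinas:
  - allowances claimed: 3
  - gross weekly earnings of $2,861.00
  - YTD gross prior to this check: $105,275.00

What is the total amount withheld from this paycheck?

Wage Tax: taxable = $2,861.00 − 3×$170.00 = $2,351.00
  6.86% × $2,351.00 = $161.28
Health Levy: cap $107,386.00 − YTD $105,275.00 = $2,111.00 subject; 4.62% × $2,111.00 = $97.53
Total: $161.28 + $97.53 = $258.81

$258.81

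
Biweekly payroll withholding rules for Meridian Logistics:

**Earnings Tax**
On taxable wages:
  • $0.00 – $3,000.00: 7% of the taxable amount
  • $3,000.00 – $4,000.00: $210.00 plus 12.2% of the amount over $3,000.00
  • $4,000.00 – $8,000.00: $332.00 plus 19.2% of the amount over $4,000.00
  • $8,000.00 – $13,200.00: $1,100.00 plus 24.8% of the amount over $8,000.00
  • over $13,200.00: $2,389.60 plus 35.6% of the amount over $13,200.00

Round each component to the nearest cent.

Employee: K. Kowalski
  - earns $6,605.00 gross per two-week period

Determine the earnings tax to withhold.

Earnings Tax: taxable = $6,605.00
  $332.00 + 19.2% × ($6,605.00 − $4,000.00) = $332.00 + 19.2% × $2,605.00 = $832.16

$832.16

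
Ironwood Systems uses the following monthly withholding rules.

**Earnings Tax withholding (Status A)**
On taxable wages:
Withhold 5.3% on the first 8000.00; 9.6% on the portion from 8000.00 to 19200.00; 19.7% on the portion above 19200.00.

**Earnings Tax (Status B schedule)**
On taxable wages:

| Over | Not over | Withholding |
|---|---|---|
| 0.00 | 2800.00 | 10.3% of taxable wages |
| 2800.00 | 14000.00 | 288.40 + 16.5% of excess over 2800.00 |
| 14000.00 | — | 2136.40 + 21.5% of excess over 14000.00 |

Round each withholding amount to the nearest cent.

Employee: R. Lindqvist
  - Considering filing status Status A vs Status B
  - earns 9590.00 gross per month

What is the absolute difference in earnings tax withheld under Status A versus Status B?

832.11

Earnings Tax (Status A): taxable = 9590.00
  424.00 + 9.6% × (9590.00 − 8000.00) = 424.00 + 9.6% × 1590.00 = 576.64
Earnings Tax (Status B): taxable = 9590.00
  288.40 + 16.5% × (9590.00 − 2800.00) = 288.40 + 16.5% × 6790.00 = 1408.75
Difference: |576.64 − 1408.75| = 832.11 (higher under Status B)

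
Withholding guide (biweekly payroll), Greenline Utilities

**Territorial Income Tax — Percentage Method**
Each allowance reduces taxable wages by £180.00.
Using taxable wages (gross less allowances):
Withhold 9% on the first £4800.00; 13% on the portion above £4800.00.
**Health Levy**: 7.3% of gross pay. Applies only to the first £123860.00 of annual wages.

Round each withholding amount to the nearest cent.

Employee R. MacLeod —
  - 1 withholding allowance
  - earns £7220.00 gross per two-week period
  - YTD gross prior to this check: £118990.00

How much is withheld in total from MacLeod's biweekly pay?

£1078.71

Territorial Income Tax: taxable = £7220.00 − 1×£180.00 = £7040.00
  £432.00 + 13% × (£7040.00 − £4800.00) = £432.00 + 13% × £2240.00 = £723.20
Health Levy: cap £123860.00 − YTD £118990.00 = £4870.00 subject; 7.3% × £4870.00 = £355.51
Total: £723.20 + £355.51 = £1078.71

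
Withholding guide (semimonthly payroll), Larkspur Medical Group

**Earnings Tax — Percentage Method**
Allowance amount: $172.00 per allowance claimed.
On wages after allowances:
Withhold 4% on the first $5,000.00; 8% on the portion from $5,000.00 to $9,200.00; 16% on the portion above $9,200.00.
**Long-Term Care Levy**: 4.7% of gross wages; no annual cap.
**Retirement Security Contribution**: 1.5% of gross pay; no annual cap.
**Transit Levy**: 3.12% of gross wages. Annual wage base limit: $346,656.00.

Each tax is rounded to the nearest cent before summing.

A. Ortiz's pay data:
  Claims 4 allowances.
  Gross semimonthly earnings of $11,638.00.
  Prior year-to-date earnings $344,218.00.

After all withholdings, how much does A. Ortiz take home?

Earnings Tax: taxable = $11,638.00 − 4×$172.00 = $10,950.00
  $536.00 + 16% × ($10,950.00 − $9,200.00) = $536.00 + 16% × $1,750.00 = $816.00
Long-Term Care Levy: 4.7% × $11,638.00 = $546.99
Retirement Security Contribution: 1.5% × $11,638.00 = $174.57
Transit Levy: cap $346,656.00 − YTD $344,218.00 = $2,438.00 subject; 3.12% × $2,438.00 = $76.07
Total withheld: $816.00 + $546.99 + $174.57 + $76.07 = $1,613.63
Net pay: $11,638.00 − $1,613.63 = $10,024.37

$10,024.37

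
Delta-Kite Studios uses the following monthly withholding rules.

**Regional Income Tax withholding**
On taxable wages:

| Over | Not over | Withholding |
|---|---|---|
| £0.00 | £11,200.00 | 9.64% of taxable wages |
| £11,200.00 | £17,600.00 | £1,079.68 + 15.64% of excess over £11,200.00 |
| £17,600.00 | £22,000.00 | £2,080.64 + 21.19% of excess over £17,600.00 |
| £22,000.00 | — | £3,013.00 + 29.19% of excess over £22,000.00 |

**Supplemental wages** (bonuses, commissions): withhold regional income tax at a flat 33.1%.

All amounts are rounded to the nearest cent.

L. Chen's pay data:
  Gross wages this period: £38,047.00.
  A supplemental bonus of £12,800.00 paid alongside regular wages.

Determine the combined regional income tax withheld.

Regional Income Tax: taxable = £38,047.00
  £3,013.00 + 29.19% × (£38,047.00 − £22,000.00) = £3,013.00 + 29.19% × £16,047.00 = £7,697.12
Supplemental (33.1% flat on bonus): 33.1% × £12,800.00 = £4,236.80
Total regional income tax: £7,697.12 + £4,236.80 = £11,933.92

£11,933.92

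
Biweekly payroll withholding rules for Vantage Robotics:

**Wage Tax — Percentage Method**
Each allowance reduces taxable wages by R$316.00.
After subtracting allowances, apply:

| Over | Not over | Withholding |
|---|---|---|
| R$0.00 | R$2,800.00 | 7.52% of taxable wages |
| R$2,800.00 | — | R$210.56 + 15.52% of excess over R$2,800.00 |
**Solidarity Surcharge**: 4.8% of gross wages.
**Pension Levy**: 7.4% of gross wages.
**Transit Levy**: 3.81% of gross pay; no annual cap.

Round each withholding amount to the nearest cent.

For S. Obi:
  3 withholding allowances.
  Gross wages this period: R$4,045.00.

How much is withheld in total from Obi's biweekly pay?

R$904.25

Wage Tax: taxable = R$4,045.00 − 3×R$316.00 = R$3,097.00
  R$210.56 + 15.52% × (R$3,097.00 − R$2,800.00) = R$210.56 + 15.52% × R$297.00 = R$256.65
Solidarity Surcharge: 4.8% × R$4,045.00 = R$194.16
Pension Levy: 7.4% × R$4,045.00 = R$299.33
Transit Levy: 3.81% × R$4,045.00 = R$154.11
Total: R$256.65 + R$194.16 + R$299.33 + R$154.11 = R$904.25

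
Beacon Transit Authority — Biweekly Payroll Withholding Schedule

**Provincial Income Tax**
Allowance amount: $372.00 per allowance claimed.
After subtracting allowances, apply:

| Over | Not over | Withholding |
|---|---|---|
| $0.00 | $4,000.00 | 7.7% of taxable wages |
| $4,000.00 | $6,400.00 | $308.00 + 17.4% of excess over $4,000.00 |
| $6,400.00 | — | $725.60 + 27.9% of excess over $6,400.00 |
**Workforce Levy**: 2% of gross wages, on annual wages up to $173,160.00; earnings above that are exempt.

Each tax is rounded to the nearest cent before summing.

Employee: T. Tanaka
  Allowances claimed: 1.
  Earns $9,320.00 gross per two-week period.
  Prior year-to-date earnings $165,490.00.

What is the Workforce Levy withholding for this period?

Workforce Levy: cap $173,160.00 − YTD $165,490.00 = $7,670.00 subject; 2% × $7,670.00 = $153.40

$153.40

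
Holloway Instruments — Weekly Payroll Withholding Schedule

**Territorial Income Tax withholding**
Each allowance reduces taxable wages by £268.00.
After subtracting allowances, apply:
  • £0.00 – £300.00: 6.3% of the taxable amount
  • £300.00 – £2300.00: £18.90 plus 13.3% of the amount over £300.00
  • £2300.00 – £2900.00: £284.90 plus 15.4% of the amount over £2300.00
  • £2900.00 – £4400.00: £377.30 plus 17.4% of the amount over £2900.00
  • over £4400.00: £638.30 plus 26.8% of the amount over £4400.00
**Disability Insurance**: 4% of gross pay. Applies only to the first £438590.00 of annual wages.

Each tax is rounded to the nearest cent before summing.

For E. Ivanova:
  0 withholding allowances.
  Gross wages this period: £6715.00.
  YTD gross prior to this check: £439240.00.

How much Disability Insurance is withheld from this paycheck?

£0.00

Disability Insurance: YTD £439240.00 ≥ cap £438590.00 → £0.00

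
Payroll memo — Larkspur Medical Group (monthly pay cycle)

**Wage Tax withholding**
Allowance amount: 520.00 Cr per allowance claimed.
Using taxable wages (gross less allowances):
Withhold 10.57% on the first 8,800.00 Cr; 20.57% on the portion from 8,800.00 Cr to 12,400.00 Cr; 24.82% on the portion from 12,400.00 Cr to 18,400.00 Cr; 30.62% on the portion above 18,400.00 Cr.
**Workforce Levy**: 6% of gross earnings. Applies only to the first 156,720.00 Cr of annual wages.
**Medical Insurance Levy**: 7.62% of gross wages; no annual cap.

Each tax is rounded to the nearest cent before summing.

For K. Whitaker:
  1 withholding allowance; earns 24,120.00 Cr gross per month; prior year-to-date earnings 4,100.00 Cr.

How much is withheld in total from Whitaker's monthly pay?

Wage Tax: taxable = 24,120.00 Cr − 1×520.00 Cr = 23,600.00 Cr
  3,159.88 Cr + 30.62% × (23,600.00 Cr − 18,400.00 Cr) = 3,159.88 Cr + 30.62% × 5,200.00 Cr = 4,752.12 Cr
Workforce Levy: 6% × 24,120.00 Cr = 1,447.20 Cr
Medical Insurance Levy: 7.62% × 24,120.00 Cr = 1,837.94 Cr
Total: 4,752.12 Cr + 1,447.20 Cr + 1,837.94 Cr = 8,037.26 Cr

8,037.26 Cr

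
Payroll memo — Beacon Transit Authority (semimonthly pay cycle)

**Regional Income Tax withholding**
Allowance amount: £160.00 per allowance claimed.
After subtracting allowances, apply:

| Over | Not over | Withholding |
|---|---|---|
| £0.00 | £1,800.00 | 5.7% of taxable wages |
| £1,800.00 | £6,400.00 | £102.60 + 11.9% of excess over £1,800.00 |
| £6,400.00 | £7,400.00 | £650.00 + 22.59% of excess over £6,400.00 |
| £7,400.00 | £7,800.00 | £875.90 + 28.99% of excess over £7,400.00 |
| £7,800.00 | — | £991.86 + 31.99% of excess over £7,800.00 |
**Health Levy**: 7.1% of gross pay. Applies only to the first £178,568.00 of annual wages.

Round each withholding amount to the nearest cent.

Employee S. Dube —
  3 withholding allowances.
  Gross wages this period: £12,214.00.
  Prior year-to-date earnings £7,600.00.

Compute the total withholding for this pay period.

£3,117.54

Regional Income Tax: taxable = £12,214.00 − 3×£160.00 = £11,734.00
  £991.86 + 31.99% × (£11,734.00 − £7,800.00) = £991.86 + 31.99% × £3,934.00 = £2,250.35
Health Levy: 7.1% × £12,214.00 = £867.19
Total: £2,250.35 + £867.19 = £3,117.54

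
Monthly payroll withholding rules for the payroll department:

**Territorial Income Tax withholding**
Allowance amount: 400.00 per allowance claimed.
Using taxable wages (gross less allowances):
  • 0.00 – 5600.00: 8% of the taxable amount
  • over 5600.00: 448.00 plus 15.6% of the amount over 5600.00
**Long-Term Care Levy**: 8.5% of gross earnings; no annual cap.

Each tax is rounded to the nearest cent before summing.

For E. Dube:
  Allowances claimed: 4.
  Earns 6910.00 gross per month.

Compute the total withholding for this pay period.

Territorial Income Tax: taxable = 6910.00 − 4×400.00 = 5310.00
  8% × 5310.00 = 424.80
Long-Term Care Levy: 8.5% × 6910.00 = 587.35
Total: 424.80 + 587.35 = 1012.15

1012.15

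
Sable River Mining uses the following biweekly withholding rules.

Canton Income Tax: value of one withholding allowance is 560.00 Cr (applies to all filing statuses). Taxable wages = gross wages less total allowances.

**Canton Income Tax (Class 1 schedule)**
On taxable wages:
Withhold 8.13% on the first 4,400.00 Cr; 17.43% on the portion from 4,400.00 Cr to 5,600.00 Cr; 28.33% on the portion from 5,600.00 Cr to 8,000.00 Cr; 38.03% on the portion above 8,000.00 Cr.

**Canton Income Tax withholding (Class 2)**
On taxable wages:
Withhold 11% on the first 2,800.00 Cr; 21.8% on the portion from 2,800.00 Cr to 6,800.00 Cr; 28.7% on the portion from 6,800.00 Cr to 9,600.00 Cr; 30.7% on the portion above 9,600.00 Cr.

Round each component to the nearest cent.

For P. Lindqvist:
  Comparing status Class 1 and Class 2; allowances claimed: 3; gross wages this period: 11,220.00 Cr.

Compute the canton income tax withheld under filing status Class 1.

1,832.46 Cr

Canton Income Tax (Class 1): taxable = 11,220.00 Cr − 3×560.00 Cr = 9,540.00 Cr
  1,246.80 Cr + 38.03% × (9,540.00 Cr − 8,000.00 Cr) = 1,246.80 Cr + 38.03% × 1,540.00 Cr = 1,832.46 Cr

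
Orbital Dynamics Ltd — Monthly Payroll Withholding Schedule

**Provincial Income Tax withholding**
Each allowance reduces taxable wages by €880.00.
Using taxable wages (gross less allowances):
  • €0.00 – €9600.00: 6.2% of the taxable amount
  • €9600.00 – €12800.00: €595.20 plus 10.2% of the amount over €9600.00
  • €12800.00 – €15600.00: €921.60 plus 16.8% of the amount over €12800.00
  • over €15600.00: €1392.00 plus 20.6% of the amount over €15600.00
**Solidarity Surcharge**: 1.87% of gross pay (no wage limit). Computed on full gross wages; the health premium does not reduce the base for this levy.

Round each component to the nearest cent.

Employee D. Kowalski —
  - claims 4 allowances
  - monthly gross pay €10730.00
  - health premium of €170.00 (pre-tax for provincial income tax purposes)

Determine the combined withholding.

Provincial Income Tax: taxable = €10730.00 − €170.00 − 4×€880.00 = €7040.00
  6.2% × €7040.00 = €436.48
Solidarity Surcharge: 1.87% × €10730.00 = €200.65
Total: €436.48 + €200.65 = €637.13

€637.13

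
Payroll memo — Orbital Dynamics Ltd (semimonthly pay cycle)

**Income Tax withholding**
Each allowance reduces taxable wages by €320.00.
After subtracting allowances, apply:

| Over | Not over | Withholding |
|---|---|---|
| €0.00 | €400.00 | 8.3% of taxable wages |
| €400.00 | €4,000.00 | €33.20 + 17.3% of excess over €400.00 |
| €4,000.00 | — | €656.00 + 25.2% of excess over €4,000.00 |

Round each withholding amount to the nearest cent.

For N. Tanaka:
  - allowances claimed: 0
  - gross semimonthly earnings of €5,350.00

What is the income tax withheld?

Income Tax: taxable = €5,350.00
  €656.00 + 25.2% × (€5,350.00 − €4,000.00) = €656.00 + 25.2% × €1,350.00 = €996.20

€996.20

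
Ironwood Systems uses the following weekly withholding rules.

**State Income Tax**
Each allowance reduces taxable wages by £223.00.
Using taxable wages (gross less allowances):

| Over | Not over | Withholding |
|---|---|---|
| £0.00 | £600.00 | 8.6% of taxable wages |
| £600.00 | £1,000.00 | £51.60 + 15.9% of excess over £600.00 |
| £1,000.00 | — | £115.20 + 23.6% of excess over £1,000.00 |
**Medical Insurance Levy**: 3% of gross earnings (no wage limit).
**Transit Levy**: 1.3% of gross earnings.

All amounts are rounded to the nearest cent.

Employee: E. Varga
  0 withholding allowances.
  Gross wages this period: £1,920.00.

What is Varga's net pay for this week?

£1,505.12

State Income Tax: taxable = £1,920.00
  £115.20 + 23.6% × (£1,920.00 − £1,000.00) = £115.20 + 23.6% × £920.00 = £332.32
Medical Insurance Levy: 3% × £1,920.00 = £57.60
Transit Levy: 1.3% × £1,920.00 = £24.96
Total withheld: £332.32 + £57.60 + £24.96 = £414.88
Net pay: £1,920.00 − £414.88 = £1,505.12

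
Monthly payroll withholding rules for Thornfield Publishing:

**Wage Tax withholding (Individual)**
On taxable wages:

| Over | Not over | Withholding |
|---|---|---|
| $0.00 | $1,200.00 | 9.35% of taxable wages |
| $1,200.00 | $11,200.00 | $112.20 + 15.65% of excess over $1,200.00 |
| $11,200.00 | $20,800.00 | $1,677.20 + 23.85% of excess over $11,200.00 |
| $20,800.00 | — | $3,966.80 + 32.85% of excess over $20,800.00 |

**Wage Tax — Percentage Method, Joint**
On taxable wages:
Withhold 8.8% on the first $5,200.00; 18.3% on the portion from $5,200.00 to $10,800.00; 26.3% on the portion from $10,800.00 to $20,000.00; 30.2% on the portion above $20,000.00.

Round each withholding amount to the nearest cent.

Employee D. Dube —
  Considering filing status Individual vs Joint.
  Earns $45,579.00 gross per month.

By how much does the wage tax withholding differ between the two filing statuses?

Wage Tax (Individual): taxable = $45,579.00
  $3,966.80 + 32.85% × ($45,579.00 − $20,800.00) = $3,966.80 + 32.85% × $24,779.00 = $12,106.70
Wage Tax (Joint): taxable = $45,579.00
  $3,902.00 + 30.2% × ($45,579.00 − $20,000.00) = $3,902.00 + 30.2% × $25,579.00 = $11,626.86
Difference: |$12,106.70 − $11,626.86| = $479.84 (higher under Individual)

$479.84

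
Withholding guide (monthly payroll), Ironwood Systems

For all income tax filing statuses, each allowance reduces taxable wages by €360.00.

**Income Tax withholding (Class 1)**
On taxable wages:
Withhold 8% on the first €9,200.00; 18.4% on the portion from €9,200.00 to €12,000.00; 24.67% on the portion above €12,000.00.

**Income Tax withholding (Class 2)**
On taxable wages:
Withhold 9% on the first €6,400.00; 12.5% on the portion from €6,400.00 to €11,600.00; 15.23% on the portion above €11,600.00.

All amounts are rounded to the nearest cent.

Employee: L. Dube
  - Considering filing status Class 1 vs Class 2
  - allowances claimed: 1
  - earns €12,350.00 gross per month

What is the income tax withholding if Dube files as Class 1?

Income Tax (Class 1): taxable = €12,350.00 − 1×€360.00 = €11,990.00
  €736.00 + 18.4% × (€11,990.00 − €9,200.00) = €736.00 + 18.4% × €2,790.00 = €1,249.36

€1,249.36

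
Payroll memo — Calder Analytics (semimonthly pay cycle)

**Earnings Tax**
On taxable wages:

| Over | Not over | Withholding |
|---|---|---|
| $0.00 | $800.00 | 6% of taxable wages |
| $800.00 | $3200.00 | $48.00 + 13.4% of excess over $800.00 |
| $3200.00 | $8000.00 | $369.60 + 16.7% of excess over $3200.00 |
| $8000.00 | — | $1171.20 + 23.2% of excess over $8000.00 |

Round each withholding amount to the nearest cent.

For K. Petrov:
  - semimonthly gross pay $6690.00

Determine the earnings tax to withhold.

$952.43

Earnings Tax: taxable = $6690.00
  $369.60 + 16.7% × ($6690.00 − $3200.00) = $369.60 + 16.7% × $3490.00 = $952.43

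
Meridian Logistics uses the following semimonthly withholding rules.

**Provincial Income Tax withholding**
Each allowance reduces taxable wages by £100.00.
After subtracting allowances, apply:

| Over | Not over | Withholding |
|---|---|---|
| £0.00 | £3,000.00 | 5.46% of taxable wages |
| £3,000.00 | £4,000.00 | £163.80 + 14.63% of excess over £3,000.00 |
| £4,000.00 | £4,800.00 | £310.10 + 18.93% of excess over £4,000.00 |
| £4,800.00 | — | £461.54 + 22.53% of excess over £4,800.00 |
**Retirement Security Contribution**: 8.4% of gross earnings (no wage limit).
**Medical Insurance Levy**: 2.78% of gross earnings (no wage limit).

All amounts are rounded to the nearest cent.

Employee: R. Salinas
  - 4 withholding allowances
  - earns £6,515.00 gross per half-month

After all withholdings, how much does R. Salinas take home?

Provincial Income Tax: taxable = £6,515.00 − 4×£100.00 = £6,115.00
  £461.54 + 22.53% × (£6,115.00 − £4,800.00) = £461.54 + 22.53% × £1,315.00 = £757.81
Retirement Security Contribution: 8.4% × £6,515.00 = £547.26
Medical Insurance Levy: 2.78% × £6,515.00 = £181.12
Total withheld: £757.81 + £547.26 + £181.12 = £1,486.19
Net pay: £6,515.00 − £1,486.19 = £5,028.81

£5,028.81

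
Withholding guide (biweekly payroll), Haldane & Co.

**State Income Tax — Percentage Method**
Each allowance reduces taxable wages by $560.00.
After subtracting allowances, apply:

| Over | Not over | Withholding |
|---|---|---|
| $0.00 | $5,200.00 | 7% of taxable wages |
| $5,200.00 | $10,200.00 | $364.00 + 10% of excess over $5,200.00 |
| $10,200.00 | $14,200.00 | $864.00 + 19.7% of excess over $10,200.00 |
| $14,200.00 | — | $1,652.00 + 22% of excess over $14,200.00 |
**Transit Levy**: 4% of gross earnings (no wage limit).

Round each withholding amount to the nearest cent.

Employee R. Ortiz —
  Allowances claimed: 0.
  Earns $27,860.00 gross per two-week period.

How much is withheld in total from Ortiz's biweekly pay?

$5,771.60

State Income Tax: taxable = $27,860.00
  $1,652.00 + 22% × ($27,860.00 − $14,200.00) = $1,652.00 + 22% × $13,660.00 = $4,657.20
Transit Levy: 4% × $27,860.00 = $1,114.40
Total: $4,657.20 + $1,114.40 = $5,771.60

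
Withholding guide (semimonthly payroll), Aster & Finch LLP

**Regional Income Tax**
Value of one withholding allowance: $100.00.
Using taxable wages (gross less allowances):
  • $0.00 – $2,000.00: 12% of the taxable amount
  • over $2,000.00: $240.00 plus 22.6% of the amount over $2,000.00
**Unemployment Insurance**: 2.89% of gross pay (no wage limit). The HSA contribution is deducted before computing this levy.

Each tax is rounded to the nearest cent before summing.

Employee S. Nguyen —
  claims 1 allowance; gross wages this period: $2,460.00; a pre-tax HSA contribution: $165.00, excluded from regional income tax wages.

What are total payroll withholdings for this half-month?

Regional Income Tax: taxable = $2,460.00 − $165.00 − 1×$100.00 = $2,195.00
  $240.00 + 22.6% × ($2,195.00 − $2,000.00) = $240.00 + 22.6% × $195.00 = $284.07
Unemployment Insurance: 2.89% × $2,295.00 = $66.33
Total: $284.07 + $66.33 = $350.40

$350.40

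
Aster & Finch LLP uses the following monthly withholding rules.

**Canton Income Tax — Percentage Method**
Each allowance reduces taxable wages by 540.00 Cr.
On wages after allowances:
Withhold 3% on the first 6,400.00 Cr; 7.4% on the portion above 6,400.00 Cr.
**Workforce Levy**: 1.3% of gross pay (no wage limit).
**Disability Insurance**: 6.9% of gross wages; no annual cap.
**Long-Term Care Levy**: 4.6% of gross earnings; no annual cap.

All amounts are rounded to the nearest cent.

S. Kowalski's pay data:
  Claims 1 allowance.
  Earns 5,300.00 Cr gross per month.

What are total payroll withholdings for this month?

Canton Income Tax: taxable = 5,300.00 Cr − 1×540.00 Cr = 4,760.00 Cr
  3% × 4,760.00 Cr = 142.80 Cr
Workforce Levy: 1.3% × 5,300.00 Cr = 68.90 Cr
Disability Insurance: 6.9% × 5,300.00 Cr = 365.70 Cr
Long-Term Care Levy: 4.6% × 5,300.00 Cr = 243.80 Cr
Total: 142.80 Cr + 68.90 Cr + 365.70 Cr + 243.80 Cr = 821.20 Cr

821.20 Cr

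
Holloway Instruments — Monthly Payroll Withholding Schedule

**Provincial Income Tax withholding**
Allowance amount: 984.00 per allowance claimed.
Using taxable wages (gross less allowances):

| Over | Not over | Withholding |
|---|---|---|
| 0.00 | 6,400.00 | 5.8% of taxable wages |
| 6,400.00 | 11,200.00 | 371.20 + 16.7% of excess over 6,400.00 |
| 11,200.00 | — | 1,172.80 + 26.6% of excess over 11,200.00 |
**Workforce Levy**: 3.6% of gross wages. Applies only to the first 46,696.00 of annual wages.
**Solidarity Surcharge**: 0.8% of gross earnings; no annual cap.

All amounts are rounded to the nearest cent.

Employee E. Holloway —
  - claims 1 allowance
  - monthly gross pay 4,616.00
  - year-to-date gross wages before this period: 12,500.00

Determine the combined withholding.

Provincial Income Tax: taxable = 4,616.00 − 1×984.00 = 3,632.00
  5.8% × 3,632.00 = 210.66
Workforce Levy: 3.6% × 4,616.00 = 166.18
Solidarity Surcharge: 0.8% × 4,616.00 = 36.93
Total: 210.66 + 166.18 + 36.93 = 413.77

413.77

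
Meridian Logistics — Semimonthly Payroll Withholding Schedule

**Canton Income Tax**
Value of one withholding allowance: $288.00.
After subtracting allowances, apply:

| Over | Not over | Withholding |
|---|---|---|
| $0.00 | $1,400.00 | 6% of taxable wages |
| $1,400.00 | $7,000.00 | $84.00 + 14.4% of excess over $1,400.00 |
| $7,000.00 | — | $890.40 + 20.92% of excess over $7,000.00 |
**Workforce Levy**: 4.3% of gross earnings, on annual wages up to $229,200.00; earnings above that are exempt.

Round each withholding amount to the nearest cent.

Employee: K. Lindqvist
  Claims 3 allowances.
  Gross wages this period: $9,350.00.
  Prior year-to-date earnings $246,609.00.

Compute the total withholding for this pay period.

Canton Income Tax: taxable = $9,350.00 − 3×$288.00 = $8,486.00
  $890.40 + 20.92% × ($8,486.00 − $7,000.00) = $890.40 + 20.92% × $1,486.00 = $1,201.27
Workforce Levy: YTD $246,609.00 ≥ cap $229,200.00 → $0.00
Total: $1,201.27 + $0.00 = $1,201.27

$1,201.27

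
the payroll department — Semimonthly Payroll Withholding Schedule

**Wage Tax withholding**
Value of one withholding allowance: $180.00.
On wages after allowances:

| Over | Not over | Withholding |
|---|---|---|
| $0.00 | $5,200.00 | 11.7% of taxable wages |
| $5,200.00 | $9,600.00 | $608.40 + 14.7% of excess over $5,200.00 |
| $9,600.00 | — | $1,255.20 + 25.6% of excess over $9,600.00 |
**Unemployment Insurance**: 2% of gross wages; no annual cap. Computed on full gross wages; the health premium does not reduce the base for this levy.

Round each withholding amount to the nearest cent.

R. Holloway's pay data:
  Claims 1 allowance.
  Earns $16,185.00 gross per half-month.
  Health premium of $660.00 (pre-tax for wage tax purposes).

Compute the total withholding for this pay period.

Wage Tax: taxable = $16,185.00 − $660.00 − 1×$180.00 = $15,345.00
  $1,255.20 + 25.6% × ($15,345.00 − $9,600.00) = $1,255.20 + 25.6% × $5,745.00 = $2,725.92
Unemployment Insurance: 2% × $16,185.00 = $323.70
Total: $2,725.92 + $323.70 = $3,049.62

$3,049.62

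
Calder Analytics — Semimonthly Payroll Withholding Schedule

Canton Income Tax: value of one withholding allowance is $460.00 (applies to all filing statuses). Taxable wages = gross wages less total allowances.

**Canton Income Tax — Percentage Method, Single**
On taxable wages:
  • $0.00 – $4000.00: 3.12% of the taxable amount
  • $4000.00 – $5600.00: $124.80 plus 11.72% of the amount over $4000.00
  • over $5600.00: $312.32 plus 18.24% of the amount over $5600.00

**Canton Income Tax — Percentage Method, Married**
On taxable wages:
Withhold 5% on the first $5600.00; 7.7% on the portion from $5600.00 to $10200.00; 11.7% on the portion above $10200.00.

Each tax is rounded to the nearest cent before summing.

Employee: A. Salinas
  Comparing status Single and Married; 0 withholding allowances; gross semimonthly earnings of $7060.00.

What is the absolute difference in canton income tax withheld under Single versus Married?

Canton Income Tax (Single): taxable = $7060.00
  $312.32 + 18.24% × ($7060.00 − $5600.00) = $312.32 + 18.24% × $1460.00 = $578.62
Canton Income Tax (Married): taxable = $7060.00
  $280.00 + 7.7% × ($7060.00 − $5600.00) = $280.00 + 7.7% × $1460.00 = $392.42
Difference: |$578.62 − $392.42| = $186.20 (higher under Single)

$186.20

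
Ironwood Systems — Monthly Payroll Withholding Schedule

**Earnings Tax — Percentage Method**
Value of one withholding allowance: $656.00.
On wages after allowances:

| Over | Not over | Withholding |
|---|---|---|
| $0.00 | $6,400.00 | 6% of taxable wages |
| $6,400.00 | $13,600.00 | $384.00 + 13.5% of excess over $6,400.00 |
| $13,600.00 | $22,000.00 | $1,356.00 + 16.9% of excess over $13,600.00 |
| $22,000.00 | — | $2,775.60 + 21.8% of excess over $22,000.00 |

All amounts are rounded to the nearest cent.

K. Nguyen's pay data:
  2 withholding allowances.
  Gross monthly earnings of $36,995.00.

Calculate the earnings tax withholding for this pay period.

$5,758.49

Earnings Tax: taxable = $36,995.00 − 2×$656.00 = $35,683.00
  $2,775.60 + 21.8% × ($35,683.00 − $22,000.00) = $2,775.60 + 21.8% × $13,683.00 = $5,758.49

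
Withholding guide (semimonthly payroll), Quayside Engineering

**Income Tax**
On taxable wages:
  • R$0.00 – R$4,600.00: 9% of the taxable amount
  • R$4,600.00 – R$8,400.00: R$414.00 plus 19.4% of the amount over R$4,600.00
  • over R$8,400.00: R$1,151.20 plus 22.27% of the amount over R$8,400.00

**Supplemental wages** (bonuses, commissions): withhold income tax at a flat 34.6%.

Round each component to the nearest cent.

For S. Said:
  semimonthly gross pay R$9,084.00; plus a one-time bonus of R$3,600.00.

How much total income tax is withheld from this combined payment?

Income Tax: taxable = R$9,084.00
  R$1,151.20 + 22.27% × (R$9,084.00 − R$8,400.00) = R$1,151.20 + 22.27% × R$684.00 = R$1,303.53
Supplemental (34.6% flat on bonus): 34.6% × R$3,600.00 = R$1,245.60
Total income tax: R$1,303.53 + R$1,245.60 = R$2,549.13

R$2,549.13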